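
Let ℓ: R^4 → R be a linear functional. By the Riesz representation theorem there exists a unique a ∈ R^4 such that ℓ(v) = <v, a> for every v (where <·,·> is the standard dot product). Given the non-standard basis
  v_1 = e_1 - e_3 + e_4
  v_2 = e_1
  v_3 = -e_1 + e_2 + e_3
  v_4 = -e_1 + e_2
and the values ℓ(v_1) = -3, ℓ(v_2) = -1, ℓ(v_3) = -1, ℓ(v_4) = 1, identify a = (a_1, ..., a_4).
a = (-1, 0, -2, -4)

Write a = (a_1, ..., a_4) in the standard basis. For each basis vector v_i, ℓ(v_i) = <v_i, a> is a linear equation in the a_j's. Collect the n equations into a matrix system V a = ℓ, where row i of V is v_i (expressed in the standard basis). Since V is invertible (lower-triangular with 1s on the diagonal, up to permutation), solve by back-substitution:
  V =
[[1, 0, -1, 1],
 [1, 0, 0, 0],
 [-1, 1, 1, 0],
 [-1, 1, 0, 0]]
  V a = (-3, -1, -1, 1)
Solving gives a = (-1, 0, -2, -4).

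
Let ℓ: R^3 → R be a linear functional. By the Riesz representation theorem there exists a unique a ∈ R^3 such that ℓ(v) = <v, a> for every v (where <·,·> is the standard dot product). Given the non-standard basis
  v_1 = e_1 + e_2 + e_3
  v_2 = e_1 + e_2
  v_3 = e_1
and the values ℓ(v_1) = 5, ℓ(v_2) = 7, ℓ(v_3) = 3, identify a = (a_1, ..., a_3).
a = (3, 4, -2)

Write a = (a_1, ..., a_3) in the standard basis. For each basis vector v_i, ℓ(v_i) = <v_i, a> is a linear equation in the a_j's. Collect the n equations into a matrix system V a = ℓ, where row i of V is v_i (expressed in the standard basis). Since V is invertible (lower-triangular with 1s on the diagonal, up to permutation), solve by back-substitution:
  V =
[[1, 1, 1],
 [1, 1, 0],
 [1, 0, 0]]
  V a = (5, 7, 3)
Solving gives a = (3, 4, -2).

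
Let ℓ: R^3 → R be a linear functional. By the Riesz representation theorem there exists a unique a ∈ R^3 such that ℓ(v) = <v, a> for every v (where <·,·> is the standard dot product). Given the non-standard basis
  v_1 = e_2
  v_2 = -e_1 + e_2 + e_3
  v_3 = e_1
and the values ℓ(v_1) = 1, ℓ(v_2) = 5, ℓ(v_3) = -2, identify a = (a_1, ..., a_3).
a = (-2, 1, 2)

Write a = (a_1, ..., a_3) in the standard basis. For each basis vector v_i, ℓ(v_i) = <v_i, a> is a linear equation in the a_j's. Collect the n equations into a matrix system V a = ℓ, where row i of V is v_i (expressed in the standard basis). Since V is invertible (lower-triangular with 1s on the diagonal, up to permutation), solve by back-substitution:
  V =
[[0, 1, 0],
 [-1, 1, 1],
 [1, 0, 0]]
  V a = (1, 5, -2)
Solving gives a = (-2, 1, 2).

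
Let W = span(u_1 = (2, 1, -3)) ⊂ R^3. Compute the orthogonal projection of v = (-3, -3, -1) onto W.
proj_W(v) = (-6/7, -3/7, 9/7)

Set up U = [u_1 | ... | u_1] ∈ R^(3×1). The projector onto W = col(U) is P = U (U^T U)^(-1) U^T.
Compute U^T U =
  [14],
and U^T v = (-6).
Solve U^T U · c = U^T v for the coefficients: c = (-3/7). The projection is proj_W(v) = U c.
Check: (v - proj_W(v)) · u_1 = 0  (should be 0).
Result: proj_W(v) = (-6/7, -3/7, 9/7).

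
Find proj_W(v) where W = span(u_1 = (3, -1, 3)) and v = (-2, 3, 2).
proj_W(v) = (-9/19, 3/19, -9/19)

Set up U = [u_1 | ... | u_1] ∈ R^(3×1). The projector onto W = col(U) is P = U (U^T U)^(-1) U^T.
Compute U^T U =
  [19],
and U^T v = (-3).
Solve U^T U · c = U^T v for the coefficients: c = (-3/19). The projection is proj_W(v) = U c.
Check: (v - proj_W(v)) · u_1 = 0  (should be 0).
Result: proj_W(v) = (-9/19, 3/19, -9/19).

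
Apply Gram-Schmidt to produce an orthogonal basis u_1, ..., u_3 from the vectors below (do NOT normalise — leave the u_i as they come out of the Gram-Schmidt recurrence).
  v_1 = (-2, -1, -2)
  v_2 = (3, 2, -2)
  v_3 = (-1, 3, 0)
Orthogonal basis:
  u_1 = (-2, -1, -2)
  u_2 = (19/9, 14/9, -26/9)
  u_3 = (-216/137, 360/137, 36/137)

Apply the Gram-Schmidt recurrence
  u_1 = v_1
  u_i = v_i − Σ_{j<i} ((v_i · u_j) / (u_j · u_j)) · u_j.

Step by step this gives:
  u_1 = (-2, -1, -2)
  u_2 = (19/9, 14/9, -26/9)
  u_3 = (-216/137, 360/137, 36/137)

Orthogonality check:
  u_2 · u_1 = 0 (should be 0)
  u_3 · u_1 = 0 (should be 0)
  u_3 · u_2 = 0 (should be 0)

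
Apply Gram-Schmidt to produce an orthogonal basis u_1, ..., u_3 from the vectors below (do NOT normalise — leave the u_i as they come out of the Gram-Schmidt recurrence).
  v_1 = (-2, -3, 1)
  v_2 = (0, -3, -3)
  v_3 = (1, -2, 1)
Orthogonal basis:
  u_1 = (-2, -3, 1)
  u_2 = (6/7, -12/7, -24/7)
  u_3 = (5/3, -5/6, 5/6)

Apply the Gram-Schmidt recurrence
  u_1 = v_1
  u_i = v_i − Σ_{j<i} ((v_i · u_j) / (u_j · u_j)) · u_j.

Step by step this gives:
  u_1 = (-2, -3, 1)
  u_2 = (6/7, -12/7, -24/7)
  u_3 = (5/3, -5/6, 5/6)

Orthogonality check:
  u_2 · u_1 = 0 (should be 0)
  u_3 · u_1 = 0 (should be 0)
  u_3 · u_2 = 0 (should be 0)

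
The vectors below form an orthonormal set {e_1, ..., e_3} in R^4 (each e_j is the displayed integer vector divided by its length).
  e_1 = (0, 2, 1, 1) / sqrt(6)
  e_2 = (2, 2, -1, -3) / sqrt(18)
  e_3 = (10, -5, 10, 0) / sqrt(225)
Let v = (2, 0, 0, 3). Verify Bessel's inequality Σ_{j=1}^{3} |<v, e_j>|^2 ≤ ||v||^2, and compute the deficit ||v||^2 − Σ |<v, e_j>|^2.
Σ |<v, e_j>|^2 = 14/3; ||v||^2 = 13; deficit = 25/3

Write each e_j = u_j / sqrt(<u_j, u_j>) where u_j is the displayed integer vector. Then <v, e_j> = <v, u_j> / sqrt(<u_j, u_j>), so |<v, e_j>|^2 = <v, u_j>^2 / <u_j, u_j>.
Coefficients: <v, e_1> = 3/sqrt(6), <v, e_2> = -5/sqrt(18), <v, e_3> = 20/sqrt(225).
Square and sum: Σ |<v, e_j>|^2 = 14/3.
Compute ||v||^2 = v·v = 13.
Deficit = 13 − 14/3 = 25/3 ≥ 0, confirming Bessel's inequality. (The deficit equals ||v − Σ <v,e_j> e_j||^2, the squared distance from v to span{e_j}.)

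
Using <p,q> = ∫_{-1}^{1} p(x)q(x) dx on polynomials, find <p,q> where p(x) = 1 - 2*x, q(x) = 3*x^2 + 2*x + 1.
<p,q> = 4/3

Expand the product: p(x)·q(x) = -6*x^3 - x^2 + 1.
∫_{-1}^{1} of each monomial x^k gives [2/(k+1) if k even, 0 if k odd]. Integrating term-by-term (or equivalently evaluating the antiderivative F(x) = -3*x^4/2 - x^3/3 + x at the endpoints):
  F(1) − F(−1) = -5/6 − (-13/6) = 4/3.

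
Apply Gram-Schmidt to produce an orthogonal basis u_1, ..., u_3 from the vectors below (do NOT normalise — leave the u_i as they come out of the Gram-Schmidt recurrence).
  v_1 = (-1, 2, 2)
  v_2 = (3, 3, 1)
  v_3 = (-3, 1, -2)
Orthogonal basis:
  u_1 = (-1, 2, 2)
  u_2 = (32/9, 17/9, -1/9)
  u_3 = (-74/73, 259/146, -333/146)

Apply the Gram-Schmidt recurrence
  u_1 = v_1
  u_i = v_i − Σ_{j<i} ((v_i · u_j) / (u_j · u_j)) · u_j.

Step by step this gives:
  u_1 = (-1, 2, 2)
  u_2 = (32/9, 17/9, -1/9)
  u_3 = (-74/73, 259/146, -333/146)

Orthogonality check:
  u_2 · u_1 = 0 (should be 0)
  u_3 · u_1 = 0 (should be 0)
  u_3 · u_2 = 0 (should be 0)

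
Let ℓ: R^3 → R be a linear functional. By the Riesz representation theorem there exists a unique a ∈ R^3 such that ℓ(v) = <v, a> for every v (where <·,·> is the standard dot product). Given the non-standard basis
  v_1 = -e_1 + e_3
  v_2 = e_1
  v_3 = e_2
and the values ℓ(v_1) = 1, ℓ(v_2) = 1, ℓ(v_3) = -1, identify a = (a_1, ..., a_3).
a = (1, -1, 2)

Write a = (a_1, ..., a_3) in the standard basis. For each basis vector v_i, ℓ(v_i) = <v_i, a> is a linear equation in the a_j's. Collect the n equations into a matrix system V a = ℓ, where row i of V is v_i (expressed in the standard basis). Since V is invertible (lower-triangular with 1s on the diagonal, up to permutation), solve by back-substitution:
  V =
[[-1, 0, 1],
 [1, 0, 0],
 [0, 1, 0]]
  V a = (1, 1, -1)
Solving gives a = (1, -1, 2).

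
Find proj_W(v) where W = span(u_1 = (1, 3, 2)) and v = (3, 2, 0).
proj_W(v) = (9/14, 27/14, 9/7)

Set up U = [u_1 | ... | u_1] ∈ R^(3×1). The projector onto W = col(U) is P = U (U^T U)^(-1) U^T.
Compute U^T U =
  [14],
and U^T v = (9).
Solve U^T U · c = U^T v for the coefficients: c = (9/14). The projection is proj_W(v) = U c.
Check: (v - proj_W(v)) · u_1 = 0  (should be 0).
Result: proj_W(v) = (9/14, 27/14, 9/7).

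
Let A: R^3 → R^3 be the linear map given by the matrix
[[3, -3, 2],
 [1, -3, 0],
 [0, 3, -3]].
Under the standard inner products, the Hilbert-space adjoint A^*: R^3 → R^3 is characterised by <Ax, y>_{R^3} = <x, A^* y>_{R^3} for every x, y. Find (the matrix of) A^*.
A^* = A^T =
[[3, 1, 0],
 [-3, -3, 3],
 [2, 0, -3]]

For real matrices with standard dot products, the defining identity <Ax, y> = <x, A^* y> gives (Ax)^T y = x^T (A^*) y, i.e. x^T A^T y = x^T (A^*) y. Since this holds for all x, y, we must have A^* = A^T. Therefore
A^* =
[[3, 1, 0],
 [-3, -3, 3],
 [2, 0, -3]].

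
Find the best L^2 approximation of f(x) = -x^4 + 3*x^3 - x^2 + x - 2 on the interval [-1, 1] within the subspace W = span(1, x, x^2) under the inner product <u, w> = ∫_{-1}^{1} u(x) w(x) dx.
g(x) = -13*x^2/7 + 14*x/5 - 67/35

The best approximation g ∈ W is the orthogonal projection of f onto W. Writing g = a_0 + a_1 x + a_2 x^2, the coefficients solve the normal equations G · a = b where
  G_{ij} = <φ_i, φ_j> and b_i = <f, φ_i>, with φ_0 = 1, φ_1 = x, φ_2 = x^2.
G =
  [2, 0, 2/3]
  [0, 2/3, 0]
  [2/3, 0, 2/5],
b = (-76/15, 28/15, -212/105).
Solving gives a_0 = -67/35, a_1 = 14/5, a_2 = -13/7, so
  g(x) = -13*x^2/7 + 14*x/5 - 67/35.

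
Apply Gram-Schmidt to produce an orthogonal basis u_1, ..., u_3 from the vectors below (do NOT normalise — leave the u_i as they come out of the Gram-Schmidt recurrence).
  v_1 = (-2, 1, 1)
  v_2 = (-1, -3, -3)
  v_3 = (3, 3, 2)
Orthogonal basis:
  u_1 = (-2, 1, 1)
  u_2 = (-7/3, -7/3, -7/3)
  u_3 = (0, 1/2, -1/2)

Apply the Gram-Schmidt recurrence
  u_1 = v_1
  u_i = v_i − Σ_{j<i} ((v_i · u_j) / (u_j · u_j)) · u_j.

Step by step this gives:
  u_1 = (-2, 1, 1)
  u_2 = (-7/3, -7/3, -7/3)
  u_3 = (0, 1/2, -1/2)

Orthogonality check:
  u_2 · u_1 = 0 (should be 0)
  u_3 · u_1 = 0 (should be 0)
  u_3 · u_2 = 0 (should be 0)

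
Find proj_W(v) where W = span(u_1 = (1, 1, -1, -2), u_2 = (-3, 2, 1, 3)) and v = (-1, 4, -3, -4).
proj_W(v) = (38/97, 458/97, -206/97, -328/97)

Set up U = [u_1 | ... | u_2] ∈ R^(4×2). The projector onto W = col(U) is P = U (U^T U)^(-1) U^T.
Compute U^T U =
  [7, -8]
  [-8, 23],
and U^T v = (14, -4).
Solve U^T U · c = U^T v for the coefficients: c = (290/97, 84/97). The projection is proj_W(v) = U c.
Check: (v - proj_W(v)) · u_1 = 0  (should be 0).
Check: (v - proj_W(v)) · u_2 = 0  (should be 0).
Result: proj_W(v) = (38/97, 458/97, -206/97, -328/97).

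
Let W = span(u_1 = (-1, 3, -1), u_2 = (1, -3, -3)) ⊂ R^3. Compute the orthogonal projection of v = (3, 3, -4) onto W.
proj_W(v) = (-3/5, 9/5, -4)

Set up U = [u_1 | ... | u_2] ∈ R^(3×2). The projector onto W = col(U) is P = U (U^T U)^(-1) U^T.
Compute U^T U =
  [11, -7]
  [-7, 19],
and U^T v = (10, 6).
Solve U^T U · c = U^T v for the coefficients: c = (29/20, 17/20). The projection is proj_W(v) = U c.
Check: (v - proj_W(v)) · u_1 = 0  (should be 0).
Check: (v - proj_W(v)) · u_2 = 0  (should be 0).
Result: proj_W(v) = (-3/5, 9/5, -4).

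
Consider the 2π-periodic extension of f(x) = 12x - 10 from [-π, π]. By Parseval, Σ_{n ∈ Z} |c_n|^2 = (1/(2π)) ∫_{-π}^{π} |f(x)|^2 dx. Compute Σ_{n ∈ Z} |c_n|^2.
Σ |c_n|^2 = 48π^2 + 100

Expand and integrate term by term over [-π, π]:
  ∫ (12x)^2 dx = 144·(2π^3/3); ∫ 2·12·(-10)·x dx = 0 (odd integrand); ∫ (-10)^2 dx = 100·2π.
So (1/(2π)) ∫_{-π}^{π} (12x - 10)^2 dx = 144π^2/3 + 100 = 48π^2 + 100.
Parseval ⇒ Σ |c_n|^2 = 48π^2 + 100.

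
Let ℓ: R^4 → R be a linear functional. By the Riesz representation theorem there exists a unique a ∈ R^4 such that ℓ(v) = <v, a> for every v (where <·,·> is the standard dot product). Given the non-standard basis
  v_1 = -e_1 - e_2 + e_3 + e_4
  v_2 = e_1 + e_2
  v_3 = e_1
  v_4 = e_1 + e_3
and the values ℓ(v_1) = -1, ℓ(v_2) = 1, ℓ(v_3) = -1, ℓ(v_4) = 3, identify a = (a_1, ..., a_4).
a = (-1, 2, 4, -4)

Write a = (a_1, ..., a_4) in the standard basis. For each basis vector v_i, ℓ(v_i) = <v_i, a> is a linear equation in the a_j's. Collect the n equations into a matrix system V a = ℓ, where row i of V is v_i (expressed in the standard basis). Since V is invertible (lower-triangular with 1s on the diagonal, up to permutation), solve by back-substitution:
  V =
[[-1, -1, 1, 1],
 [1, 1, 0, 0],
 [1, 0, 0, 0],
 [1, 0, 1, 0]]
  V a = (-1, 1, -1, 3)
Solving gives a = (-1, 2, 4, -4).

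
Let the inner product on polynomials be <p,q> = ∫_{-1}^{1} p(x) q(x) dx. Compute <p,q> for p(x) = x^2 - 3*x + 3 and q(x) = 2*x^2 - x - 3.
<p,q> = -66/5

Expand the product: p(x)·q(x) = 2*x^4 - 7*x^3 + 6*x^2 + 6*x - 9.
∫_{-1}^{1} of each monomial x^k gives [2/(k+1) if k even, 0 if k odd]. Integrating term-by-term (or equivalently evaluating the antiderivative F(x) = 2*x^5/5 - 7*x^4/4 + 2*x^3 + 3*x^2 - 9*x at the endpoints):
  F(1) − F(−1) = -107/20 − (157/20) = -66/5.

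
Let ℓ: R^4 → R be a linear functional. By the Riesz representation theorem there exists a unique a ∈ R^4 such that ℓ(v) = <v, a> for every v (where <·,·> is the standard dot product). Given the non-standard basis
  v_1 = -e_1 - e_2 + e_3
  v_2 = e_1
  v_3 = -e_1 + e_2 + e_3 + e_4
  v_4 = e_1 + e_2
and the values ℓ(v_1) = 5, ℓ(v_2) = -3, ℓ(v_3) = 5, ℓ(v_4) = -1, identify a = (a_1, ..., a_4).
a = (-3, 2, 4, -4)

Write a = (a_1, ..., a_4) in the standard basis. For each basis vector v_i, ℓ(v_i) = <v_i, a> is a linear equation in the a_j's. Collect the n equations into a matrix system V a = ℓ, where row i of V is v_i (expressed in the standard basis). Since V is invertible (lower-triangular with 1s on the diagonal, up to permutation), solve by back-substitution:
  V =
[[-1, -1, 1, 0],
 [1, 0, 0, 0],
 [-1, 1, 1, 1],
 [1, 1, 0, 0]]
  V a = (5, -3, 5, -1)
Solving gives a = (-3, 2, 4, -4).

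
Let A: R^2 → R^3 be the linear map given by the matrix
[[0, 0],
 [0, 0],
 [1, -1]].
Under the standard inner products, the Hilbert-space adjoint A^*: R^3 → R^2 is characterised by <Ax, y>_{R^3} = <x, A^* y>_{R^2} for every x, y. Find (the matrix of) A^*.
A^* = A^T =
[[0, 0, 1],
 [0, 0, -1]]

For real matrices with standard dot products, the defining identity <Ax, y> = <x, A^* y> gives (Ax)^T y = x^T (A^*) y, i.e. x^T A^T y = x^T (A^*) y. Since this holds for all x, y, we must have A^* = A^T. Therefore
A^* =
[[0, 0, 1],
 [0, 0, -1]].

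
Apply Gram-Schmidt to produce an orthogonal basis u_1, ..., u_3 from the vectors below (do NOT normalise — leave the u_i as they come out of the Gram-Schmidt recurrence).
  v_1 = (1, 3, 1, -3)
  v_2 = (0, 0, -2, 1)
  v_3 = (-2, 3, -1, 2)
Orthogonal basis:
  u_1 = (1, 3, 1, -3)
  u_2 = (1/4, 3/4, -7/4, 1/4)
  u_3 = (-34/15, 11/5, 13/15, 26/15)

Apply the Gram-Schmidt recurrence
  u_1 = v_1
  u_i = v_i − Σ_{j<i} ((v_i · u_j) / (u_j · u_j)) · u_j.

Step by step this gives:
  u_1 = (1, 3, 1, -3)
  u_2 = (1/4, 3/4, -7/4, 1/4)
  u_3 = (-34/15, 11/5, 13/15, 26/15)

Orthogonality check:
  u_2 · u_1 = 0 (should be 0)
  u_3 · u_1 = 0 (should be 0)
  u_3 · u_2 = 0 (should be 0)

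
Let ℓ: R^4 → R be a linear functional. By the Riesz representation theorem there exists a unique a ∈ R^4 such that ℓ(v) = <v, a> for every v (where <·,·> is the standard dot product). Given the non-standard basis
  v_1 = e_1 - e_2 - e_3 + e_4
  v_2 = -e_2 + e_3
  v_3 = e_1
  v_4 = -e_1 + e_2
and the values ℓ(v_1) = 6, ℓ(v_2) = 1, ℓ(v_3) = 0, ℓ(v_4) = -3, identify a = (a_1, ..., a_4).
a = (0, -3, -2, 1)

Write a = (a_1, ..., a_4) in the standard basis. For each basis vector v_i, ℓ(v_i) = <v_i, a> is a linear equation in the a_j's. Collect the n equations into a matrix system V a = ℓ, where row i of V is v_i (expressed in the standard basis). Since V is invertible (lower-triangular with 1s on the diagonal, up to permutation), solve by back-substitution:
  V =
[[1, -1, -1, 1],
 [0, -1, 1, 0],
 [1, 0, 0, 0],
 [-1, 1, 0, 0]]
  V a = (6, 1, 0, -3)
Solving gives a = (0, -3, -2, 1).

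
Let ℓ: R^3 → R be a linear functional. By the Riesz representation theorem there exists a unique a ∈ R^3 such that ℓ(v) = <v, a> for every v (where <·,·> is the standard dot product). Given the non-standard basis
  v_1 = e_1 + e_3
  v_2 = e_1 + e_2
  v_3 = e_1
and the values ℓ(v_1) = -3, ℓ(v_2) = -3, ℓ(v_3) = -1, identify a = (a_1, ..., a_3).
a = (-1, -2, -2)

Write a = (a_1, ..., a_3) in the standard basis. For each basis vector v_i, ℓ(v_i) = <v_i, a> is a linear equation in the a_j's. Collect the n equations into a matrix system V a = ℓ, where row i of V is v_i (expressed in the standard basis). Since V is invertible (lower-triangular with 1s on the diagonal, up to permutation), solve by back-substitution:
  V =
[[1, 0, 1],
 [1, 1, 0],
 [1, 0, 0]]
  V a = (-3, -3, -1)
Solving gives a = (-1, -2, -2).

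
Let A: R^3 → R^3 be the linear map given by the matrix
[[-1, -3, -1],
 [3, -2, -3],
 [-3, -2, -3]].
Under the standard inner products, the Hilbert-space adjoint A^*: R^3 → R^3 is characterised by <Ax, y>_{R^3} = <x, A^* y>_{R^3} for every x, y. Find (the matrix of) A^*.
A^* = A^T =
[[-1, 3, -3],
 [-3, -2, -2],
 [-1, -3, -3]]

For real matrices with standard dot products, the defining identity <Ax, y> = <x, A^* y> gives (Ax)^T y = x^T (A^*) y, i.e. x^T A^T y = x^T (A^*) y. Since this holds for all x, y, we must have A^* = A^T. Therefore
A^* =
[[-1, 3, -3],
 [-3, -2, -2],
 [-1, -3, -3]].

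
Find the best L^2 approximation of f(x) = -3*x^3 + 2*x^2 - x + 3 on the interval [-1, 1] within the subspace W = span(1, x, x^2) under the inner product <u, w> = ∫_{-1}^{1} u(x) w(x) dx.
g(x) = 2*x^2 - 14*x/5 + 3

The best approximation g ∈ W is the orthogonal projection of f onto W. Writing g = a_0 + a_1 x + a_2 x^2, the coefficients solve the normal equations G · a = b where
  G_{ij} = <φ_i, φ_j> and b_i = <f, φ_i>, with φ_0 = 1, φ_1 = x, φ_2 = x^2.
G =
  [2, 0, 2/3]
  [0, 2/3, 0]
  [2/3, 0, 2/5],
b = (22/3, -28/15, 14/5).
Solving gives a_0 = 3, a_1 = -14/5, a_2 = 2, so
  g(x) = 2*x^2 - 14*x/5 + 3.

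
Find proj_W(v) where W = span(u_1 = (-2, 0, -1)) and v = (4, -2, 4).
proj_W(v) = (24/5, 0, 12/5)

Set up U = [u_1 | ... | u_1] ∈ R^(3×1). The projector onto W = col(U) is P = U (U^T U)^(-1) U^T.
Compute U^T U =
  [5],
and U^T v = (-12).
Solve U^T U · c = U^T v for the coefficients: c = (-12/5). The projection is proj_W(v) = U c.
Check: (v - proj_W(v)) · u_1 = 0  (should be 0).
Result: proj_W(v) = (24/5, 0, 12/5).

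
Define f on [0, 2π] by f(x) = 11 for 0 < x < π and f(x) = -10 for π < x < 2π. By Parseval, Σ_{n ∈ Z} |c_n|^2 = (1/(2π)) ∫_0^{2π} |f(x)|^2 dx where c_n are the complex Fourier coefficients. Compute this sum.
Σ |c_n|^2 = 221/2

Parseval equates the L^2 energy of f (normalised by 1/(2π)) with the ℓ^2 sum of its Fourier coefficients: (1/(2π)) ∫_0^{2π} |f|^2 = Σ |c_n|^2.
Compute the left side: (1/(2π)) [∫_0^π 11^2 dx + ∫_π^{2π} (-10)^2 dx] = (1/(2π)) · (121π + 100π) = (121 + 100)/2 = 221/2.
So Σ_{n ∈ Z} |c_n|^2 = 221/2.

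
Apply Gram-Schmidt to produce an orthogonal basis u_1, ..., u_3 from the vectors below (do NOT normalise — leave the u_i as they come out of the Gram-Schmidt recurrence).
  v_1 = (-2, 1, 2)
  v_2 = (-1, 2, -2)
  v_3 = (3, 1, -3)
Orthogonal basis:
  u_1 = (-2, 1, 2)
  u_2 = (-1, 2, -2)
  u_3 = (10/9, 10/9, 5/9)

Apply the Gram-Schmidt recurrence
  u_1 = v_1
  u_i = v_i − Σ_{j<i} ((v_i · u_j) / (u_j · u_j)) · u_j.

Step by step this gives:
  u_1 = (-2, 1, 2)
  u_2 = (-1, 2, -2)
  u_3 = (10/9, 10/9, 5/9)

Orthogonality check:
  u_2 · u_1 = 0 (should be 0)
  u_3 · u_1 = 0 (should be 0)
  u_3 · u_2 = 0 (should be 0)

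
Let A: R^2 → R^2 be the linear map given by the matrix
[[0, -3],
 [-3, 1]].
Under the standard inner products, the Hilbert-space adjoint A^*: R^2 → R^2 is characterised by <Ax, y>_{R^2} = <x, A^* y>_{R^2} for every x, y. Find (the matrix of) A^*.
A^* = A^T =
[[0, -3],
 [-3, 1]]

For real matrices with standard dot products, the defining identity <Ax, y> = <x, A^* y> gives (Ax)^T y = x^T (A^*) y, i.e. x^T A^T y = x^T (A^*) y. Since this holds for all x, y, we must have A^* = A^T. Therefore
A^* =
[[0, -3],
 [-3, 1]].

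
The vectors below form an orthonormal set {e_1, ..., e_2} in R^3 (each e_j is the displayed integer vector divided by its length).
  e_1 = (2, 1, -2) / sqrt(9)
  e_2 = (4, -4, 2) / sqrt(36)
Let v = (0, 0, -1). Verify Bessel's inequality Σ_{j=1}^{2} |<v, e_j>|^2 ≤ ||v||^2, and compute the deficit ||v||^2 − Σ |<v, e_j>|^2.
Σ |<v, e_j>|^2 = 5/9; ||v||^2 = 1; deficit = 4/9

Write each e_j = u_j / sqrt(<u_j, u_j>) where u_j is the displayed integer vector. Then <v, e_j> = <v, u_j> / sqrt(<u_j, u_j>), so |<v, e_j>|^2 = <v, u_j>^2 / <u_j, u_j>.
Coefficients: <v, e_1> = 2/sqrt(9), <v, e_2> = -2/sqrt(36).
Square and sum: Σ |<v, e_j>|^2 = 5/9.
Compute ||v||^2 = v·v = 1.
Deficit = 1 − 5/9 = 4/9 ≥ 0, confirming Bessel's inequality. (The deficit equals ||v − Σ <v,e_j> e_j||^2, the squared distance from v to span{e_j}.)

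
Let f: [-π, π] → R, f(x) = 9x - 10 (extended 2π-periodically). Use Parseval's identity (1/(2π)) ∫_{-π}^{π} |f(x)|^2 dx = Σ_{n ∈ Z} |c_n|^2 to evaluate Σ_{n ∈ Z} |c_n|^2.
Σ |c_n|^2 = 27π^2 + 100

Expand and integrate term by term over [-π, π]:
  ∫ (9x)^2 dx = 81·(2π^3/3); ∫ 2·9·(-10)·x dx = 0 (odd integrand); ∫ (-10)^2 dx = 100·2π.
So (1/(2π)) ∫_{-π}^{π} (9x - 10)^2 dx = 81π^2/3 + 100 = 27π^2 + 100.
Parseval ⇒ Σ |c_n|^2 = 27π^2 + 100.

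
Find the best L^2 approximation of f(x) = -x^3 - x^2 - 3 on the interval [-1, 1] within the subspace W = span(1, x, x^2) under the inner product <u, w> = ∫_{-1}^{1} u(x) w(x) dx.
g(x) = -x^2 - 3*x/5 - 3

The best approximation g ∈ W is the orthogonal projection of f onto W. Writing g = a_0 + a_1 x + a_2 x^2, the coefficients solve the normal equations G · a = b where
  G_{ij} = <φ_i, φ_j> and b_i = <f, φ_i>, with φ_0 = 1, φ_1 = x, φ_2 = x^2.
G =
  [2, 0, 2/3]
  [0, 2/3, 0]
  [2/3, 0, 2/5],
b = (-20/3, -2/5, -12/5).
Solving gives a_0 = -3, a_1 = -3/5, a_2 = -1, so
  g(x) = -x^2 - 3*x/5 - 3.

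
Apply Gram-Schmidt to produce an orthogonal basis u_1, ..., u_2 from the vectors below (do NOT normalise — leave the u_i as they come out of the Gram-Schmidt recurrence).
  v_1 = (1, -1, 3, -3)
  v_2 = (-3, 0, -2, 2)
Orthogonal basis:
  u_1 = (1, -1, 3, -3)
  u_2 = (-9/4, -3/4, 1/4, -1/4)

Apply the Gram-Schmidt recurrence
  u_1 = v_1
  u_i = v_i − Σ_{j<i} ((v_i · u_j) / (u_j · u_j)) · u_j.

Step by step this gives:
  u_1 = (1, -1, 3, -3)
  u_2 = (-9/4, -3/4, 1/4, -1/4)

Orthogonality check:
  u_2 · u_1 = 0 (should be 0)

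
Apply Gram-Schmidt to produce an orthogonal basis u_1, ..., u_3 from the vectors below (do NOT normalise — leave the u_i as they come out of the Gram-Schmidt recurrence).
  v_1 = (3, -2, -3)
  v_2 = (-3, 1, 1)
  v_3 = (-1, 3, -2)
Orthogonal basis:
  u_1 = (3, -2, -3)
  u_2 = (-12/11, -3/11, -10/11)
  u_3 = (1/2, 3, -3/2)

Apply the Gram-Schmidt recurrence
  u_1 = v_1
  u_i = v_i − Σ_{j<i} ((v_i · u_j) / (u_j · u_j)) · u_j.

Step by step this gives:
  u_1 = (3, -2, -3)
  u_2 = (-12/11, -3/11, -10/11)
  u_3 = (1/2, 3, -3/2)

Orthogonality check:
  u_2 · u_1 = 0 (should be 0)
  u_3 · u_1 = 0 (should be 0)
  u_3 · u_2 = 0 (should be 0)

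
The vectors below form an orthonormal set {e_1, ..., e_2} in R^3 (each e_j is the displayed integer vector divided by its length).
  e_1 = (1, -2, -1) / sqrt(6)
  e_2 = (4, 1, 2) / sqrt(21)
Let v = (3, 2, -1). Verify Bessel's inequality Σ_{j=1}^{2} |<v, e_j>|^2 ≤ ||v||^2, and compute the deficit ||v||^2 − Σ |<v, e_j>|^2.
Σ |<v, e_j>|^2 = 48/7; ||v||^2 = 14; deficit = 50/7

Write each e_j = u_j / sqrt(<u_j, u_j>) where u_j is the displayed integer vector. Then <v, e_j> = <v, u_j> / sqrt(<u_j, u_j>), so |<v, e_j>|^2 = <v, u_j>^2 / <u_j, u_j>.
Coefficients: <v, e_1> = 0/sqrt(6), <v, e_2> = 12/sqrt(21).
Square and sum: Σ |<v, e_j>|^2 = 48/7.
Compute ||v||^2 = v·v = 14.
Deficit = 14 − 48/7 = 50/7 ≥ 0, confirming Bessel's inequality. (The deficit equals ||v − Σ <v,e_j> e_j||^2, the squared distance from v to span{e_j}.)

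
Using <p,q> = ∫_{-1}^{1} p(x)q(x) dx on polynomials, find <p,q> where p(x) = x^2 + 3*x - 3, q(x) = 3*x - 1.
<p,q> = 34/3

Expand the product: p(x)·q(x) = 3*x^3 + 8*x^2 - 12*x + 3.
∫_{-1}^{1} of each monomial x^k gives [2/(k+1) if k even, 0 if k odd]. Integrating term-by-term (or equivalently evaluating the antiderivative F(x) = 3*x^4/4 + 8*x^3/3 - 6*x^2 + 3*x at the endpoints):
  F(1) − F(−1) = 5/12 − (-131/12) = 34/3.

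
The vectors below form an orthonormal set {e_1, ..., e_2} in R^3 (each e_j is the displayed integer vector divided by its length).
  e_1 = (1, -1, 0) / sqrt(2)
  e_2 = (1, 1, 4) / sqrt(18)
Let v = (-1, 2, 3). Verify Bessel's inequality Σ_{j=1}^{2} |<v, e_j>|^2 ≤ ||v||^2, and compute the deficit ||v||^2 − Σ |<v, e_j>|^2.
Σ |<v, e_j>|^2 = 125/9; ||v||^2 = 14; deficit = 1/9

Write each e_j = u_j / sqrt(<u_j, u_j>) where u_j is the displayed integer vector. Then <v, e_j> = <v, u_j> / sqrt(<u_j, u_j>), so |<v, e_j>|^2 = <v, u_j>^2 / <u_j, u_j>.
Coefficients: <v, e_1> = -3/sqrt(2), <v, e_2> = 13/sqrt(18).
Square and sum: Σ |<v, e_j>|^2 = 125/9.
Compute ||v||^2 = v·v = 14.
Deficit = 14 − 125/9 = 1/9 ≥ 0, confirming Bessel's inequality. (The deficit equals ||v − Σ <v,e_j> e_j||^2, the squared distance from v to span{e_j}.)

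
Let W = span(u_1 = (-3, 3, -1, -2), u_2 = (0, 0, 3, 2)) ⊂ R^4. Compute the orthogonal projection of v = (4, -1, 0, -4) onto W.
proj_W(v) = (441/250, -441/250, -276/125, -86/125)

Set up U = [u_1 | ... | u_2] ∈ R^(4×2). The projector onto W = col(U) is P = U (U^T U)^(-1) U^T.
Compute U^T U =
  [23, -7]
  [-7, 13],
and U^T v = (-7, -8).
Solve U^T U · c = U^T v for the coefficients: c = (-147/250, -233/250). The projection is proj_W(v) = U c.
Check: (v - proj_W(v)) · u_1 = 0  (should be 0).
Check: (v - proj_W(v)) · u_2 = 0  (should be 0).
Result: proj_W(v) = (441/250, -441/250, -276/125, -86/125).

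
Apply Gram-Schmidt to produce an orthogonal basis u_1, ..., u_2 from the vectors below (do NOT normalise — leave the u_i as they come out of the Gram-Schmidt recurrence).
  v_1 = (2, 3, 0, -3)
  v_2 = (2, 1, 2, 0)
Orthogonal basis:
  u_1 = (2, 3, 0, -3)
  u_2 = (15/11, 1/22, 2, 21/22)

Apply the Gram-Schmidt recurrence
  u_1 = v_1
  u_i = v_i − Σ_{j<i} ((v_i · u_j) / (u_j · u_j)) · u_j.

Step by step this gives:
  u_1 = (2, 3, 0, -3)
  u_2 = (15/11, 1/22, 2, 21/22)

Orthogonality check:
  u_2 · u_1 = 0 (should be 0)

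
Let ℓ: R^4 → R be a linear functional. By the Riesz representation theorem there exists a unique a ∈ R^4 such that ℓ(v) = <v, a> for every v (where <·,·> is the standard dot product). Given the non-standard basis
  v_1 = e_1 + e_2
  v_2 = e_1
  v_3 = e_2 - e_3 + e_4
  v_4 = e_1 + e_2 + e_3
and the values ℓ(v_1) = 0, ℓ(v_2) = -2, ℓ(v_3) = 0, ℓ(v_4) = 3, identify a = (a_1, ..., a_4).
a = (-2, 2, 3, 1)

Write a = (a_1, ..., a_4) in the standard basis. For each basis vector v_i, ℓ(v_i) = <v_i, a> is a linear equation in the a_j's. Collect the n equations into a matrix system V a = ℓ, where row i of V is v_i (expressed in the standard basis). Since V is invertible (lower-triangular with 1s on the diagonal, up to permutation), solve by back-substitution:
  V =
[[1, 1, 0, 0],
 [1, 0, 0, 0],
 [0, 1, -1, 1],
 [1, 1, 1, 0]]
  V a = (0, -2, 0, 3)
Solving gives a = (-2, 2, 3, 1).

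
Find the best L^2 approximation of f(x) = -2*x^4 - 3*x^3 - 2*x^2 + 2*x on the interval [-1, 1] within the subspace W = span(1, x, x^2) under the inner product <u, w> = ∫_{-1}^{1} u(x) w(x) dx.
g(x) = -26*x^2/7 + x/5 + 6/35

The best approximation g ∈ W is the orthogonal projection of f onto W. Writing g = a_0 + a_1 x + a_2 x^2, the coefficients solve the normal equations G · a = b where
  G_{ij} = <φ_i, φ_j> and b_i = <f, φ_i>, with φ_0 = 1, φ_1 = x, φ_2 = x^2.
G =
  [2, 0, 2/3]
  [0, 2/3, 0]
  [2/3, 0, 2/5],
b = (-32/15, 2/15, -48/35).
Solving gives a_0 = 6/35, a_1 = 1/5, a_2 = -26/7, so
  g(x) = -26*x^2/7 + x/5 + 6/35.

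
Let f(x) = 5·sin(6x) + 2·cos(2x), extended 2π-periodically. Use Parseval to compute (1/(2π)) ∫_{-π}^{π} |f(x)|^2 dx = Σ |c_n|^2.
Σ |c_n|^2 = 29/2

Expand |f|^2 and use orthogonality of {sin(nx), cos(mx)} on [-π, π]:
  ∫_{-π}^{π} sin(nx)^2 dx = π, ∫ cos(mx)^2 dx = π, and cross terms integrate to 0.
So ∫_{-π}^{π} f(x)^2 dx = 5^2 · π + 2^2 · π = (25 + 4)π.
Divide by 2π: (25 + 4)/2 = 29/2.
By Parseval, this equals Σ |c_n|^2.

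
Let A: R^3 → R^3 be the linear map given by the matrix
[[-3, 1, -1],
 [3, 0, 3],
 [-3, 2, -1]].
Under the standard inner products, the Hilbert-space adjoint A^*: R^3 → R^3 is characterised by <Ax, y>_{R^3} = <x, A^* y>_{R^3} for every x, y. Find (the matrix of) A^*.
A^* = A^T =
[[-3, 3, -3],
 [1, 0, 2],
 [-1, 3, -1]]

For real matrices with standard dot products, the defining identity <Ax, y> = <x, A^* y> gives (Ax)^T y = x^T (A^*) y, i.e. x^T A^T y = x^T (A^*) y. Since this holds for all x, y, we must have A^* = A^T. Therefore
A^* =
[[-3, 3, -3],
 [1, 0, 2],
 [-1, 3, -1]].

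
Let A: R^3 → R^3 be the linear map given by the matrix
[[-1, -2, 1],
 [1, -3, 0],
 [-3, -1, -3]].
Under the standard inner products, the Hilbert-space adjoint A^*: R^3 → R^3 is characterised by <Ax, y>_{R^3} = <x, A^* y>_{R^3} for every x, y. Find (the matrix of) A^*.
A^* = A^T =
[[-1, 1, -3],
 [-2, -3, -1],
 [1, 0, -3]]

For real matrices with standard dot products, the defining identity <Ax, y> = <x, A^* y> gives (Ax)^T y = x^T (A^*) y, i.e. x^T A^T y = x^T (A^*) y. Since this holds for all x, y, we must have A^* = A^T. Therefore
A^* =
[[-1, 1, -3],
 [-2, -3, -1],
 [1, 0, -3]].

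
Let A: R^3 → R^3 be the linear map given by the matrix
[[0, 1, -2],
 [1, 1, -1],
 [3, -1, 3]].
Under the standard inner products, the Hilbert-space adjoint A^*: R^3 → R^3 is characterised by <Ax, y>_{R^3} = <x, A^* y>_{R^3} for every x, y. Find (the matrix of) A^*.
A^* = A^T =
[[0, 1, 3],
 [1, 1, -1],
 [-2, -1, 3]]

For real matrices with standard dot products, the defining identity <Ax, y> = <x, A^* y> gives (Ax)^T y = x^T (A^*) y, i.e. x^T A^T y = x^T (A^*) y. Since this holds for all x, y, we must have A^* = A^T. Therefore
A^* =
[[0, 1, 3],
 [1, 1, -1],
 [-2, -1, 3]].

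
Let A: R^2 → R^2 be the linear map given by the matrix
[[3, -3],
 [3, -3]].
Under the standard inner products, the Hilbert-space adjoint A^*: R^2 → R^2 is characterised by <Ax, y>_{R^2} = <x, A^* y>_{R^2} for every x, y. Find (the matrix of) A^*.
A^* = A^T =
[[3, 3],
 [-3, -3]]

For real matrices with standard dot products, the defining identity <Ax, y> = <x, A^* y> gives (Ax)^T y = x^T (A^*) y, i.e. x^T A^T y = x^T (A^*) y. Since this holds for all x, y, we must have A^* = A^T. Therefore
A^* =
[[3, 3],
 [-3, -3]].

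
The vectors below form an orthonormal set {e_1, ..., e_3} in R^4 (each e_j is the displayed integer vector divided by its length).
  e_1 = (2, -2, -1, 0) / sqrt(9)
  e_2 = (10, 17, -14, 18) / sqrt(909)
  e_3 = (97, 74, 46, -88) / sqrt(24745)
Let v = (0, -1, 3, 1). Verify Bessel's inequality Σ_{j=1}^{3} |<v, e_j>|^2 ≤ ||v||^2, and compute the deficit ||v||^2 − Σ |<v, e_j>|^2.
Σ |<v, e_j>|^2 = 486/245; ||v||^2 = 11; deficit = 2209/245

Write each e_j = u_j / sqrt(<u_j, u_j>) where u_j is the displayed integer vector. Then <v, e_j> = <v, u_j> / sqrt(<u_j, u_j>), so |<v, e_j>|^2 = <v, u_j>^2 / <u_j, u_j>.
Coefficients: <v, e_1> = -1/sqrt(9), <v, e_2> = -41/sqrt(909), <v, e_3> = -24/sqrt(24745).
Square and sum: Σ |<v, e_j>|^2 = 486/245.
Compute ||v||^2 = v·v = 11.
Deficit = 11 − 486/245 = 2209/245 ≥ 0, confirming Bessel's inequality. (The deficit equals ||v − Σ <v,e_j> e_j||^2, the squared distance from v to span{e_j}.)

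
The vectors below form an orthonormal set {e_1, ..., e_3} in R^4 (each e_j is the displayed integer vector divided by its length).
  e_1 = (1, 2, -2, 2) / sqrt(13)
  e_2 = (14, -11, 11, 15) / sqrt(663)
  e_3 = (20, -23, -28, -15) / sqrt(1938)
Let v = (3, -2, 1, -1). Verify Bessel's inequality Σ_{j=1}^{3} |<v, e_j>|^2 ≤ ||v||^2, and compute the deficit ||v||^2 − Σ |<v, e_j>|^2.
Σ |<v, e_j>|^2 = 449/38; ||v||^2 = 15; deficit = 121/38

Write each e_j = u_j / sqrt(<u_j, u_j>) where u_j is the displayed integer vector. Then <v, e_j> = <v, u_j> / sqrt(<u_j, u_j>), so |<v, e_j>|^2 = <v, u_j>^2 / <u_j, u_j>.
Coefficients: <v, e_1> = -5/sqrt(13), <v, e_2> = 60/sqrt(663), <v, e_3> = 93/sqrt(1938).
Square and sum: Σ |<v, e_j>|^2 = 449/38.
Compute ||v||^2 = v·v = 15.
Deficit = 15 − 449/38 = 121/38 ≥ 0, confirming Bessel's inequality. (The deficit equals ||v − Σ <v,e_j> e_j||^2, the squared distance from v to span{e_j}.)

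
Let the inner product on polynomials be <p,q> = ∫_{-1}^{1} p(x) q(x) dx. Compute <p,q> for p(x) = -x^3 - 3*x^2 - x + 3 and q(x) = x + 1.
<p,q> = 44/15

Expand the product: p(x)·q(x) = -x^4 - 4*x^3 - 4*x^2 + 2*x + 3.
∫_{-1}^{1} of each monomial x^k gives [2/(k+1) if k even, 0 if k odd]. Integrating term-by-term (or equivalently evaluating the antiderivative F(x) = -x^5/5 - x^4 - 4*x^3/3 + x^2 + 3*x at the endpoints):
  F(1) − F(−1) = 22/15 − (-22/15) = 44/15.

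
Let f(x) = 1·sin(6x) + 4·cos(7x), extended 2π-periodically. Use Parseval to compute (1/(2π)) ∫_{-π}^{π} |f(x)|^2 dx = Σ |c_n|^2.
Σ |c_n|^2 = 17/2

Expand |f|^2 and use orthogonality of {sin(nx), cos(mx)} on [-π, π]:
  ∫_{-π}^{π} sin(nx)^2 dx = π, ∫ cos(mx)^2 dx = π, and cross terms integrate to 0.
So ∫_{-π}^{π} f(x)^2 dx = 1^2 · π + 4^2 · π = (1 + 16)π.
Divide by 2π: (1 + 16)/2 = 17/2.
By Parseval, this equals Σ |c_n|^2.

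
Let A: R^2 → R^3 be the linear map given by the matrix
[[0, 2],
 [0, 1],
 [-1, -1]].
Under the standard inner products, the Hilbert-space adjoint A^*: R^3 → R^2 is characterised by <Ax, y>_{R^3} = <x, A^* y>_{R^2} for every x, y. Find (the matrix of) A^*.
A^* = A^T =
[[0, 0, -1],
 [2, 1, -1]]

For real matrices with standard dot products, the defining identity <Ax, y> = <x, A^* y> gives (Ax)^T y = x^T (A^*) y, i.e. x^T A^T y = x^T (A^*) y. Since this holds for all x, y, we must have A^* = A^T. Therefore
A^* =
[[0, 0, -1],
 [2, 1, -1]].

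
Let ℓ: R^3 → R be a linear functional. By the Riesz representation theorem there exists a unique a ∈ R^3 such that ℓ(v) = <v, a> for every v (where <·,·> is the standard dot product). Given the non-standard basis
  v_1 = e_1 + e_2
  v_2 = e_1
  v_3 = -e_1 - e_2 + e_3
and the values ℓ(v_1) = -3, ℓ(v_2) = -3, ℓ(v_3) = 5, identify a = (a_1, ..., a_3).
a = (-3, 0, 2)

Write a = (a_1, ..., a_3) in the standard basis. For each basis vector v_i, ℓ(v_i) = <v_i, a> is a linear equation in the a_j's. Collect the n equations into a matrix system V a = ℓ, where row i of V is v_i (expressed in the standard basis). Since V is invertible (lower-triangular with 1s on the diagonal, up to permutation), solve by back-substitution:
  V =
[[1, 1, 0],
 [1, 0, 0],
 [-1, -1, 1]]
  V a = (-3, -3, 5)
Solving gives a = (-3, 0, 2).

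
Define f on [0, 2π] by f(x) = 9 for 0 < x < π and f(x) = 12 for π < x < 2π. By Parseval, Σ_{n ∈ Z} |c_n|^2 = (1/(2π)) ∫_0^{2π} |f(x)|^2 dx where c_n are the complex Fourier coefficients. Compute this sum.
Σ |c_n|^2 = 225/2

Parseval equates the L^2 energy of f (normalised by 1/(2π)) with the ℓ^2 sum of its Fourier coefficients: (1/(2π)) ∫_0^{2π} |f|^2 = Σ |c_n|^2.
Compute the left side: (1/(2π)) [∫_0^π 9^2 dx + ∫_π^{2π} 12^2 dx] = (1/(2π)) · (81π + 144π) = (81 + 144)/2 = 225/2.
So Σ_{n ∈ Z} |c_n|^2 = 225/2.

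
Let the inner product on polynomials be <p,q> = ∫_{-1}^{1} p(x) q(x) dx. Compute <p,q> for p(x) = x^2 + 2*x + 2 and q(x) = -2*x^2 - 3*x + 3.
<p,q> = 98/15

Expand the product: p(x)·q(x) = -2*x^4 - 7*x^3 - 7*x^2 + 6.
∫_{-1}^{1} of each monomial x^k gives [2/(k+1) if k even, 0 if k odd]. Integrating term-by-term (or equivalently evaluating the antiderivative F(x) = -2*x^5/5 - 7*x^4/4 - 7*x^3/3 + 6*x at the endpoints):
  F(1) − F(−1) = 91/60 − (-301/60) = 98/15.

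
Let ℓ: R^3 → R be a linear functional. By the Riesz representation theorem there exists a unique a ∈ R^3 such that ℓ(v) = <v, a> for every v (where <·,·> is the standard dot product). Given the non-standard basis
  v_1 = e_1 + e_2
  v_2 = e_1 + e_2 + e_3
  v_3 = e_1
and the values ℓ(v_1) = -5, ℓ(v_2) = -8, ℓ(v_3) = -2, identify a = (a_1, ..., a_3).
a = (-2, -3, -3)

Write a = (a_1, ..., a_3) in the standard basis. For each basis vector v_i, ℓ(v_i) = <v_i, a> is a linear equation in the a_j's. Collect the n equations into a matrix system V a = ℓ, where row i of V is v_i (expressed in the standard basis). Since V is invertible (lower-triangular with 1s on the diagonal, up to permutation), solve by back-substitution:
  V =
[[1, 1, 0],
 [1, 1, 1],
 [1, 0, 0]]
  V a = (-5, -8, -2)
Solving gives a = (-2, -3, -3).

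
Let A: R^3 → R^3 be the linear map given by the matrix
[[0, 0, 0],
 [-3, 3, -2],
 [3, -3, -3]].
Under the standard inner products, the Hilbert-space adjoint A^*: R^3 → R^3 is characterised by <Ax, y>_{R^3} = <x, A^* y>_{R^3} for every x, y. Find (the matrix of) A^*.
A^* = A^T =
[[0, -3, 3],
 [0, 3, -3],
 [0, -2, -3]]

For real matrices with standard dot products, the defining identity <Ax, y> = <x, A^* y> gives (Ax)^T y = x^T (A^*) y, i.e. x^T A^T y = x^T (A^*) y. Since this holds for all x, y, we must have A^* = A^T. Therefore
A^* =
[[0, -3, 3],
 [0, 3, -3],
 [0, -2, -3]].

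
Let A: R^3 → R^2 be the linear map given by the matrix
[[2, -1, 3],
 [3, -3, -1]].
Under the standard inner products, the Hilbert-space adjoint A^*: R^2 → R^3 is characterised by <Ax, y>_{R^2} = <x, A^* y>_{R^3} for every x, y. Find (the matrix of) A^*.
A^* = A^T =
[[2, 3],
 [-1, -3],
 [3, -1]]

For real matrices with standard dot products, the defining identity <Ax, y> = <x, A^* y> gives (Ax)^T y = x^T (A^*) y, i.e. x^T A^T y = x^T (A^*) y. Since this holds for all x, y, we must have A^* = A^T. Therefore
A^* =
[[2, 3],
 [-1, -3],
 [3, -1]].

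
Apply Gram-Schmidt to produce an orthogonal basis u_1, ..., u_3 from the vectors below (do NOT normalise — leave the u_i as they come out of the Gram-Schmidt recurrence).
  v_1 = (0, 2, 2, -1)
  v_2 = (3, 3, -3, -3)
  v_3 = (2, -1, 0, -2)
Orthogonal basis:
  u_1 = (0, 2, 2, -1)
  u_2 = (3, 7/3, -11/3, -8/3)
  u_3 = (43/35, -8/5, 33/35, -46/35)

Apply the Gram-Schmidt recurrence
  u_1 = v_1
  u_i = v_i − Σ_{j<i} ((v_i · u_j) / (u_j · u_j)) · u_j.

Step by step this gives:
  u_1 = (0, 2, 2, -1)
  u_2 = (3, 7/3, -11/3, -8/3)
  u_3 = (43/35, -8/5, 33/35, -46/35)

Orthogonality check:
  u_2 · u_1 = 0 (should be 0)
  u_3 · u_1 = 0 (should be 0)
  u_3 · u_2 = 0 (should be 0)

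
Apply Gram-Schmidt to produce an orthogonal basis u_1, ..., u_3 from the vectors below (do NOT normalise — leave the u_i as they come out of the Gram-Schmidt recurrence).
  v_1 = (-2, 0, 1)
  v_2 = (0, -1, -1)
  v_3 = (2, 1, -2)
Orthogonal basis:
  u_1 = (-2, 0, 1)
  u_2 = (-2/5, -1, -4/5)
  u_3 = (-4/9, 8/9, -8/9)

Apply the Gram-Schmidt recurrence
  u_1 = v_1
  u_i = v_i − Σ_{j<i} ((v_i · u_j) / (u_j · u_j)) · u_j.

Step by step this gives:
  u_1 = (-2, 0, 1)
  u_2 = (-2/5, -1, -4/5)
  u_3 = (-4/9, 8/9, -8/9)

Orthogonality check:
  u_2 · u_1 = 0 (should be 0)
  u_3 · u_1 = 0 (should be 0)
  u_3 · u_2 = 0 (should be 0)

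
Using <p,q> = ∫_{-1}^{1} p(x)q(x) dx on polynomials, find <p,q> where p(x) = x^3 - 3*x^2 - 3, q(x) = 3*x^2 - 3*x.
<p,q> = -54/5

Expand the product: p(x)·q(x) = 3*x^5 - 12*x^4 + 9*x^3 - 9*x^2 + 9*x.
∫_{-1}^{1} of each monomial x^k gives [2/(k+1) if k even, 0 if k odd]. Integrating term-by-term (or equivalently evaluating the antiderivative F(x) = x^6/2 - 12*x^5/5 + 9*x^4/4 - 3*x^3 + 9*x^2/2 at the endpoints):
  F(1) − F(−1) = 37/20 − (253/20) = -54/5.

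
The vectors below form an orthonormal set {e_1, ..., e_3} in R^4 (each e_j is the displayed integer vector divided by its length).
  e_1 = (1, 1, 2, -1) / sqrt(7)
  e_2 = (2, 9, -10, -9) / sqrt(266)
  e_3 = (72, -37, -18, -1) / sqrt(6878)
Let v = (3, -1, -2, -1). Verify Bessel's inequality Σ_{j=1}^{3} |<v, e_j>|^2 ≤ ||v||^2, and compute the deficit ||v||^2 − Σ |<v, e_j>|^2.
Σ |<v, e_j>|^2 = 2699/181; ||v||^2 = 15; deficit = 16/181

Write each e_j = u_j / sqrt(<u_j, u_j>) where u_j is the displayed integer vector. Then <v, e_j> = <v, u_j> / sqrt(<u_j, u_j>), so |<v, e_j>|^2 = <v, u_j>^2 / <u_j, u_j>.
Coefficients: <v, e_1> = -1/sqrt(7), <v, e_2> = 26/sqrt(266), <v, e_3> = 290/sqrt(6878).
Square and sum: Σ |<v, e_j>|^2 = 2699/181.
Compute ||v||^2 = v·v = 15.
Deficit = 15 − 2699/181 = 16/181 ≥ 0, confirming Bessel's inequality. (The deficit equals ||v − Σ <v,e_j> e_j||^2, the squared distance from v to span{e_j}.)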